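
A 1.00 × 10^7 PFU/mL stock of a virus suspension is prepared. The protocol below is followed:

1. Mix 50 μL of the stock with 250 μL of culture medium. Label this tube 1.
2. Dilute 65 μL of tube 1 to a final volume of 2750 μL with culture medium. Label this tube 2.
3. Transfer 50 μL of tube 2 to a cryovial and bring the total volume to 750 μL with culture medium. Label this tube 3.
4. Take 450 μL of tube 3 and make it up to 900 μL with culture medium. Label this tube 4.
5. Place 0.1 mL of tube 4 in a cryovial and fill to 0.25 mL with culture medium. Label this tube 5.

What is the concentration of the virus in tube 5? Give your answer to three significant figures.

525 PFU/mL

Step 1: 50 μL + 250 μL = 300 μL total → factor 300/50 = 6
Step 2: 65 μL brought to 2750 μL → factor 2750/65 = 42.308
Step 3: 50 μL brought to 750 μL → factor 750/50 = 15
Step 4: 450 μL brought to 900 μL → factor 900/450 = 2
Step 5: 0.1 mL brought to 0.25 mL → factor 0.25/0.1 = 2.5
Overall dilution factor = 6 × 42.308 × 15 × 2 × 2.5 = 19038
Final = 1.00 × 10^7 PFU/mL / 19038 = 525 PFU/mL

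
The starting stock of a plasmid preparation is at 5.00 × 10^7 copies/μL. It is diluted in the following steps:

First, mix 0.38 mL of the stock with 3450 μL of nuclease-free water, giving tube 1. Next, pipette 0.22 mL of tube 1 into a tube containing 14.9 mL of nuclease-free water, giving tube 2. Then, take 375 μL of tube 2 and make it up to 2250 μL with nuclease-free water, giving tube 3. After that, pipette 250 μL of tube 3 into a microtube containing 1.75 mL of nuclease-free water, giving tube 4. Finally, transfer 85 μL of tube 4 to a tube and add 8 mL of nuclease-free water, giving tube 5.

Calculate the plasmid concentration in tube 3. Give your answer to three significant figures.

Step 1: 0.38 mL + 3450 μL = 3.83 mL total → factor 3.83/0.38 = 10.079
Step 2: 0.22 mL + 14.9 mL = 15.12 mL total → factor 15.12/0.22 = 68.727
Step 3: 375 μL brought to 2250 μL → factor 2250/375 = 6
Dilution factor through tube 3 = 10.079 × 68.727 × 6 = 4156.2
[tube 3] = 5.00 × 10^7 copies/μL / 4156.2 = 1.20 × 10^4 copies/μL

1.20 × 10^4 copies/μL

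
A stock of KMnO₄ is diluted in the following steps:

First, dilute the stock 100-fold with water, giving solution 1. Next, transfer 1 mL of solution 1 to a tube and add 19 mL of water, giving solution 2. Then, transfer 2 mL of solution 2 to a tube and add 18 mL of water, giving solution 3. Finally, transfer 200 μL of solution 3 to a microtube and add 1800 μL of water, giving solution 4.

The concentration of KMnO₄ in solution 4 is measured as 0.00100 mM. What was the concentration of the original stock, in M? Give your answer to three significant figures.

Step 1: 100-fold → factor 100
Step 2: 1 mL + 19 mL = 20 mL total → factor 20/1 = 20
Step 3: 2 mL + 18 mL = 20 mL total → factor 20/2 = 10
Step 4: 200 μL + 1800 μL = 2000 μL total → factor 2000/200 = 10
Overall dilution factor = 100 × 20 × 10 × 10 = 2 × 10^5
Stock = 0.00100 mM × 2 × 10^5 = 200.0 mM = 0.200 M

0.200 M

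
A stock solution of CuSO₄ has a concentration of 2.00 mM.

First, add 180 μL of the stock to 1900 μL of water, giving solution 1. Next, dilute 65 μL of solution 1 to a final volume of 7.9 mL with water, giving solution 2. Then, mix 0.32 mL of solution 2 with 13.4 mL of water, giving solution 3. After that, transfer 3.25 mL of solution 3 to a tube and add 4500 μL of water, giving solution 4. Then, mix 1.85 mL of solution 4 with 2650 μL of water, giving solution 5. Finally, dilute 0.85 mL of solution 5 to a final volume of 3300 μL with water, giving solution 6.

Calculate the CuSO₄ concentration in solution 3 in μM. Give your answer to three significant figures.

0.0332 μM

Step 1: 180 μL + 1900 μL = 2080 μL total → factor 2080/180 = 11.556
Step 2: 65 μL brought to 7.9 mL → factor 7900/65 = 121.54
Step 3: 0.32 mL + 13.4 mL = 13.72 mL total → factor 13.72/0.32 = 42.875
Dilution factor through solution 3 = 11.556 × 121.54 × 42.875 = 60216
[solution 3] = 2.00 mM / 60216 = 3.321 × 10^-5 mM = 0.0332 μM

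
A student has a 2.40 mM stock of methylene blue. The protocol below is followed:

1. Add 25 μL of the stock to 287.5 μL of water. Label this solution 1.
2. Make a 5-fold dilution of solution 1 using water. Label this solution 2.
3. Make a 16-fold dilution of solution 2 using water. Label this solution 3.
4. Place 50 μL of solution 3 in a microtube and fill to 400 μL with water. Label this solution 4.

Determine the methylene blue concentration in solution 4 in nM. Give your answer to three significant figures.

Step 1: 25 μL + 287.5 μL = 312.5 μL total → factor 312.5/25 = 12.5
Step 2: 5-fold → factor 5
Step 3: 16-fold → factor 16
Step 4: 50 μL brought to 400 μL → factor 400/50 = 8
Overall dilution factor = 12.5 × 5 × 16 × 8 = 8000
Final = 2.40 mM / 8000 = 0.0003000 mM = 300 nM

300 nM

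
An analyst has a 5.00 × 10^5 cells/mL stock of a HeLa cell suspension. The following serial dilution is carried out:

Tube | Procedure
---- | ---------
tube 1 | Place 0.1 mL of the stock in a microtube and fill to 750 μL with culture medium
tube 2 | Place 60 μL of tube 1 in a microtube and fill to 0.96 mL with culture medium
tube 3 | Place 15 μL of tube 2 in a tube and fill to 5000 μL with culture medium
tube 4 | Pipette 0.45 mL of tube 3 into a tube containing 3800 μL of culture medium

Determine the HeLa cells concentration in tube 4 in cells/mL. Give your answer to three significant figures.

Step 1: 0.1 mL brought to 750 μL → factor 0.75/0.1 = 7.5
Step 2: 60 μL brought to 0.96 mL → factor 960/60 = 16
Step 3: 15 μL brought to 5000 μL → factor 5000/15 = 333.33
Step 4: 0.45 mL + 3800 μL = 4.25 mL total → factor 4.25/0.45 = 9.4444
Overall dilution factor = 7.5 × 16 × 333.33 × 9.4444 = 3.7778 × 10^5
Final = 5.00 × 10^5 cells/mL / 3.7778 × 10^5 = 1.32 cells/mL

1.32 cells/mL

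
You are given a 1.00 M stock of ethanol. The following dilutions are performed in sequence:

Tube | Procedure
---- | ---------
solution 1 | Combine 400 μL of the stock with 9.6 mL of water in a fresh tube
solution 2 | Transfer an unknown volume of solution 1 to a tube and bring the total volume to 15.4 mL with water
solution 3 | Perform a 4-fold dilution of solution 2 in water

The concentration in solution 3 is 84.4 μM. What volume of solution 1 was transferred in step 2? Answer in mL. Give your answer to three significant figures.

Step 1: 400 μL + 9.6 mL = 10000 μL total → factor 10000/400 = 25
Step 2: v brought to 15.4 mL → factor = 15.4 mL/v
Step 3: 4-fold → factor 4
Product of known-step factors = 100
Overall factor = 1.00 M / (84.4 μM) = 11848
Step-2 factor = 11848 / 100 = 118.48
v = 15.4 mL / 118.48 = 0.130 mL

0.130 mL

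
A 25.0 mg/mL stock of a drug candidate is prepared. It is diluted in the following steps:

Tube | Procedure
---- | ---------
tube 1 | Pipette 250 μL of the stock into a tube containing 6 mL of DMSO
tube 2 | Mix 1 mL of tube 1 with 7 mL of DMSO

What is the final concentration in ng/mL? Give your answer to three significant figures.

Step 1: 250 μL + 6 mL = 6250 μL total → factor 6250/250 = 25
Step 2: 1 mL + 7 mL = 8 mL total → factor 8/1 = 8
Overall dilution factor = 25 × 8 = 200
Final = 25.0 mg/mL / 200 = 0.1250 mg/mL = 1.25 × 10^5 ng/mL

1.25 × 10^5 ng/mL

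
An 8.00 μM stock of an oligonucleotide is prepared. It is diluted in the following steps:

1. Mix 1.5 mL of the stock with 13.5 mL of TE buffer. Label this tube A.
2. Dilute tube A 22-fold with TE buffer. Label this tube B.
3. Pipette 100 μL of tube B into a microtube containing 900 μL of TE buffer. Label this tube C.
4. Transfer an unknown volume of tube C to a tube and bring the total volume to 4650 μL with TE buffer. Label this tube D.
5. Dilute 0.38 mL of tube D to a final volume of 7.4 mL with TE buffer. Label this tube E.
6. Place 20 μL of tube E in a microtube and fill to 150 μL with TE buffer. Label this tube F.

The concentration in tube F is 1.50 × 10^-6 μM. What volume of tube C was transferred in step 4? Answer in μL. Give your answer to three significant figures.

Step 1: 1.5 mL + 13.5 mL = 15 mL total → factor 15/1.5 = 10
Step 2: 22-fold → factor 22
Step 3: 100 μL + 900 μL = 1000 μL total → factor 1000/100 = 10
Step 4: v brought to 4650 μL → factor = 4650 μL/v
Step 5: 0.38 mL brought to 7.4 mL → factor 7.4/0.38 = 19.474
Step 6: 20 μL brought to 150 μL → factor 150/20 = 7.5
Product of known-step factors = 3.2132 × 10^5
Overall factor = 8.00 μM / (1.50 × 10^-6 μM) = 5.3333 × 10^6
Step-4 factor = 5.3333 × 10^6 / 3.2132 × 10^5 = 16.598
v = 4650 μL / 16.598 = 280 μL

280 μL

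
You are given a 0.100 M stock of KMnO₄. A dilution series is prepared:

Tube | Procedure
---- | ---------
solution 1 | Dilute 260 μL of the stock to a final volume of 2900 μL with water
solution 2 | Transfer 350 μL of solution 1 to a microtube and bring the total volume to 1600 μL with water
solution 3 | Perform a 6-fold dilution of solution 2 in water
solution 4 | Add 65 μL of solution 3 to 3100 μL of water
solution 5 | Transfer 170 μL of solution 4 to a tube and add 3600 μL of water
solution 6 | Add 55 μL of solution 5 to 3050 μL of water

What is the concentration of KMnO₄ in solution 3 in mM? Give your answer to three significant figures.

0.327 mM

Step 1: 260 μL brought to 2900 μL → factor 2900/260 = 11.154
Step 2: 350 μL brought to 1600 μL → factor 1600/350 = 4.5714
Step 3: 6-fold → factor 6
Dilution factor through solution 3 = 11.154 × 4.5714 × 6 = 305.93
[solution 3] = 0.100 M / 305.93 = 0.0003269 M = 0.327 mM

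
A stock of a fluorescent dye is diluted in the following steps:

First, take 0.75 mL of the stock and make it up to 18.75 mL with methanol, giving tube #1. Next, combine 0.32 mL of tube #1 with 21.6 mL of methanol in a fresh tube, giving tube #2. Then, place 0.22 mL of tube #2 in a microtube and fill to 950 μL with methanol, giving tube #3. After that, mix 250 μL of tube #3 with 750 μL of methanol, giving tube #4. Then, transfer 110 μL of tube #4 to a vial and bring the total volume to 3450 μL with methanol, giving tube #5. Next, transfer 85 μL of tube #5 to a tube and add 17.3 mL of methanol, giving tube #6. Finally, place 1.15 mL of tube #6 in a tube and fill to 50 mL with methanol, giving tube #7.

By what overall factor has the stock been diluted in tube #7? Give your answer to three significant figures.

Step 1: 0.75 mL brought to 18.75 mL → factor 18.75/0.75 = 25
Step 2: 0.32 mL + 21.6 mL = 21.92 mL total → factor 21.92/0.32 = 68.5
Step 3: 0.22 mL brought to 950 μL → factor 0.95/0.22 = 4.3182
Step 4: 250 μL + 750 μL = 1000 μL total → factor 1000/250 = 4
Step 5: 110 μL brought to 3450 μL → factor 3450/110 = 31.364
Step 6: 85 μL + 17.3 mL = 17385 μL total → factor 17385/85 = 204.53
Step 7: 1.15 mL brought to 50 mL → factor 50/1.15 = 43.478
Overall dilution factor = 25 × 68.5 × 4.3182 × 4 × 31.364 × 204.53 × 43.478 = 8.2498 × 10^9

8.25 × 10^9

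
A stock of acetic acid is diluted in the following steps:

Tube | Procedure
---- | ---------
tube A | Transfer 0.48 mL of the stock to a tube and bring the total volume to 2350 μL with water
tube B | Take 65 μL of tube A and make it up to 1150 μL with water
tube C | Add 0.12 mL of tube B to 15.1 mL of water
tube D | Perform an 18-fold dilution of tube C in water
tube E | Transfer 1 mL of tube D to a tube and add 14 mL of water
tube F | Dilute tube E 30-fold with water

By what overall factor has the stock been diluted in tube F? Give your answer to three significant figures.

8.90 × 10^7

Step 1: 0.48 mL brought to 2350 μL → factor 2.35/0.48 = 4.8958
Step 2: 65 μL brought to 1150 μL → factor 1150/65 = 17.692
Step 3: 0.12 mL + 15.1 mL = 15.22 mL total → factor 15.22/0.12 = 126.83
Step 4: 18-fold → factor 18
Step 5: 1 mL + 14 mL = 15 mL total → factor 15/1 = 15
Step 6: 30-fold → factor 30
Overall dilution factor = 4.8958 × 17.692 × 126.83 × 18 × 15 × 30 = 8.8988 × 10^7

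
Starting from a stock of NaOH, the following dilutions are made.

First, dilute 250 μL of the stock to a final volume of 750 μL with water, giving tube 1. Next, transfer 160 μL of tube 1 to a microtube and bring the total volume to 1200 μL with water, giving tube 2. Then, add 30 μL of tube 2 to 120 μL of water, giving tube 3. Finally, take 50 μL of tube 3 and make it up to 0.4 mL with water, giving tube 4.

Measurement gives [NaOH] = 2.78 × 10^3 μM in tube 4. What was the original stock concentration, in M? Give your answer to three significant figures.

Step 1: 250 μL brought to 750 μL → factor 750/250 = 3
Step 2: 160 μL brought to 1200 μL → factor 1200/160 = 7.5
Step 3: 30 μL + 120 μL = 150 μL total → factor 150/30 = 5
Step 4: 50 μL brought to 0.4 mL → factor 400/50 = 8
Overall dilution factor = 3 × 7.5 × 5 × 8 = 900
Stock = 2.78 × 10^3 μM × 900 = 2.502 × 10^6 μM = 2.50 M

2.50 M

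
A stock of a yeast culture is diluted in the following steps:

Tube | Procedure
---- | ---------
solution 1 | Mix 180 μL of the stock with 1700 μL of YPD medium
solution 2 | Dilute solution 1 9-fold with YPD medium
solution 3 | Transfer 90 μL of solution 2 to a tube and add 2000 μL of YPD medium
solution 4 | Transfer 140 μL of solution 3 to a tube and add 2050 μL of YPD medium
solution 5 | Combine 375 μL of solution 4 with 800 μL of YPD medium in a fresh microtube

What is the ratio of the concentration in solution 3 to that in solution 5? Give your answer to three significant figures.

49.0

Step 1: 180 μL + 1700 μL = 1880 μL total → factor 1880/180 = 10.444
Step 2: 9-fold → factor 9
Step 3: 90 μL + 2000 μL = 2090 μL total → factor 2090/90 = 23.222
Step 4: 140 μL + 2050 μL = 2190 μL total → factor 2190/140 = 15.643
Step 5: 375 μL + 800 μL = 1175 μL total → factor 1175/375 = 3.1333
Dilution factor to solution 3 = 2182.9; to solution 5 = 1.0699 × 10^5
[solution 3]/[solution 5] = (factor to solution 5)/(factor to solution 3) = 1.0699 × 10^5/2182.9 = 49.0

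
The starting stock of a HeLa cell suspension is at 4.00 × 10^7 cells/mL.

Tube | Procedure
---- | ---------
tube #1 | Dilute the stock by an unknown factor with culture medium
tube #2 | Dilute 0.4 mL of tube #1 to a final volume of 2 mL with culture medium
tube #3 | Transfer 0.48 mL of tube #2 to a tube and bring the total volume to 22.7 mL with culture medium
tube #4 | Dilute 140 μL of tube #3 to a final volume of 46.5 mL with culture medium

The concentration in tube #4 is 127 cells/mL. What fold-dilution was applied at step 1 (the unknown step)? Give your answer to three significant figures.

Step 1: unknown factor x
Step 2: 0.4 mL brought to 2 mL → factor 2/0.4 = 5
Step 3: 0.48 mL brought to 22.7 mL → factor 22.7/0.48 = 47.292
Step 4: 140 μL brought to 46.5 mL → factor 46500/140 = 332.14
Product of known-step factors = 78538
Overall factor = 4.00 × 10^7 cells/mL / (127 cells/mL) = 3.1496 × 10^5
x = 3.1496 × 10^5 / 78538 = 4.01

4.01-fold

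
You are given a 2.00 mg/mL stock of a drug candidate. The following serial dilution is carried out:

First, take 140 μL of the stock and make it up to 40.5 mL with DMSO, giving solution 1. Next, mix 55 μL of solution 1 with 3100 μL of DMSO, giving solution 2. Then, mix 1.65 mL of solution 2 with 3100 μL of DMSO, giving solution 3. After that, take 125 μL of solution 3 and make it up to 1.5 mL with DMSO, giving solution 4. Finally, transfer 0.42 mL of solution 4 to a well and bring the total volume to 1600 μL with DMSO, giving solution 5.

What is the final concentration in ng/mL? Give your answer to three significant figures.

0.916 ng/mL

Step 1: 140 μL brought to 40.5 mL → factor 40500/140 = 289.29
Step 2: 55 μL + 3100 μL = 3155 μL total → factor 3155/55 = 57.364
Step 3: 1.65 mL + 3100 μL = 4.75 mL total → factor 4.75/1.65 = 2.8788
Step 4: 125 μL brought to 1.5 mL → factor 1500/125 = 12
Step 5: 0.42 mL brought to 1600 μL → factor 1.6/0.42 = 3.8095
Overall dilution factor = 289.29 × 57.364 × 2.8788 × 12 × 3.8095 = 2.1839 × 10^6
Final = 2.00 mg/mL / 2.1839 × 10^6 = 9.158 × 10^-7 mg/mL = 0.916 ng/mL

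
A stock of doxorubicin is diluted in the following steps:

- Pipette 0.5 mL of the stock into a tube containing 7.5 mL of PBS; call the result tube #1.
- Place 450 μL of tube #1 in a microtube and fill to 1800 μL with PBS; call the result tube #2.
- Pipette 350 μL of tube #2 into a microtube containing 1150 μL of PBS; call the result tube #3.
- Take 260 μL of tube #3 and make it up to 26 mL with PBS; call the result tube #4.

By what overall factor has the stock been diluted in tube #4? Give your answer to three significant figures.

2.74 × 10^4

Step 1: 0.5 mL + 7.5 mL = 8 mL total → factor 8/0.5 = 16
Step 2: 450 μL brought to 1800 μL → factor 1800/450 = 4
Step 3: 350 μL + 1150 μL = 1500 μL total → factor 1500/350 = 4.2857
Step 4: 260 μL brought to 26 mL → factor 26000/260 = 100
Overall dilution factor = 16 × 4 × 4.2857 × 100 = 27429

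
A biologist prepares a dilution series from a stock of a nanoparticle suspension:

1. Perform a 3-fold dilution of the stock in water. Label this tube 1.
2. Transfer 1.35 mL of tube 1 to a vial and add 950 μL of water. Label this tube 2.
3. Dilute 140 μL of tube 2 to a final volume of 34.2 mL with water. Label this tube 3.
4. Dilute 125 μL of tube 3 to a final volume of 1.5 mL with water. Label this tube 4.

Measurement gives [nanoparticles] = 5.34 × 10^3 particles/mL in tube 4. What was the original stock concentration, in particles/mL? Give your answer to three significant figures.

Step 1: 3-fold → factor 3
Step 2: 1.35 mL + 950 μL = 2.3 mL total → factor 2.3/1.35 = 1.7037
Step 3: 140 μL brought to 34.2 mL → factor 34200/140 = 244.29
Step 4: 125 μL brought to 1.5 mL → factor 1500/125 = 12
Overall dilution factor = 3 × 1.7037 × 244.29 × 12 = 14983
Stock = 5.34 × 10^3 particles/mL × 14983 = 8.00 × 10^7 particles/mL

8.00 × 10^7 particles/mL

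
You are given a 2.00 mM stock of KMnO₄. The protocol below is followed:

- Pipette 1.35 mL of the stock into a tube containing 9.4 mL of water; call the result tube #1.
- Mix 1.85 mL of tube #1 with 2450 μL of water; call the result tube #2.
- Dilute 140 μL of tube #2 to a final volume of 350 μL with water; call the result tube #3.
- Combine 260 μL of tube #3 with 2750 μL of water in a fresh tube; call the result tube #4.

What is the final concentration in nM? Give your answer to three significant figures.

Step 1: 1.35 mL + 9.4 mL = 10.75 mL total → factor 10.75/1.35 = 7.963
Step 2: 1.85 mL + 2450 μL = 4.3 mL total → factor 4.3/1.85 = 2.3243
Step 3: 140 μL brought to 350 μL → factor 350/140 = 2.5
Step 4: 260 μL + 2750 μL = 3010 μL total → factor 3010/260 = 11.577
Overall dilution factor = 7.963 × 2.3243 × 2.5 × 11.577 = 535.68
Final = 2.00 mM / 535.68 = 0.003734 mM = 3.73 × 10^3 nM

3.73 × 10^3 nM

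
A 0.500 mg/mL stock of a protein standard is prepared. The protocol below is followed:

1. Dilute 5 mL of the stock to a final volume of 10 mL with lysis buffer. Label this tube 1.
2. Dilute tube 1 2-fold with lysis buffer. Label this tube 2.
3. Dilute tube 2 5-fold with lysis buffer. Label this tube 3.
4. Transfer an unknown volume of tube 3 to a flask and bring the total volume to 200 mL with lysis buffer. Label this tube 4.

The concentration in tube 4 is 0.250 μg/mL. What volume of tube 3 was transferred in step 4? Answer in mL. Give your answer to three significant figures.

Step 1: 5 mL brought to 10 mL → factor 10/5 = 2
Step 2: 2-fold → factor 2
Step 3: 5-fold → factor 5
Step 4: v brought to 200 mL → factor = 200 mL/v
Product of known-step factors = 20
Overall factor = 0.500 mg/mL / (0.250 μg/mL) = 2000
Step-4 factor = 2000 / 20 = 100
v = 200 mL / 100 = 2.00 mL

2.00 mL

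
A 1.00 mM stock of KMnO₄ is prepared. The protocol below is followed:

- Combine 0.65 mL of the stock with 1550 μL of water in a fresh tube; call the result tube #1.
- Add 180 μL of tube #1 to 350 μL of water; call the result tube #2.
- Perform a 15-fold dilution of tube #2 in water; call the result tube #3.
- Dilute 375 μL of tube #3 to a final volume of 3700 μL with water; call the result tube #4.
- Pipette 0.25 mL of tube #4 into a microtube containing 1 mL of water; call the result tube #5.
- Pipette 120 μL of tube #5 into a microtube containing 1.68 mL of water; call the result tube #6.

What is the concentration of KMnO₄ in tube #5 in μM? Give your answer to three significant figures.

Step 1: 0.65 mL + 1550 μL = 2.2 mL total → factor 2.2/0.65 = 3.3846
Step 2: 180 μL + 350 μL = 530 μL total → factor 530/180 = 2.9444
Step 3: 15-fold → factor 15
Step 4: 375 μL brought to 3700 μL → factor 3700/375 = 9.8667
Step 5: 0.25 mL + 1 mL = 1.25 mL total → factor 1.25/0.25 = 5
Dilution factor through tube #5 = 3.3846 × 2.9444 × 15 × 9.8667 × 5 = 7374.7
[tube #5] = 1.00 mM / 7374.7 = 0.0001356 mM = 0.136 μM

0.136 μM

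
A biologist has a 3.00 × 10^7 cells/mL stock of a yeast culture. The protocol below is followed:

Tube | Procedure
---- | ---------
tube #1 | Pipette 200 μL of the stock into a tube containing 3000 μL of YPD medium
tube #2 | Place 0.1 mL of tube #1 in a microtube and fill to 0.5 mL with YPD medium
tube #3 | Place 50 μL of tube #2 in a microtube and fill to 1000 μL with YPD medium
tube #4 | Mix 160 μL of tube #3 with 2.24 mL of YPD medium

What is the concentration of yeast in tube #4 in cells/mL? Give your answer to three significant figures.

Step 1: 200 μL + 3000 μL = 3200 μL total → factor 3200/200 = 16
Step 2: 0.1 mL brought to 0.5 mL → factor 0.5/0.1 = 5
Step 3: 50 μL brought to 1000 μL → factor 1000/50 = 20
Step 4: 160 μL + 2.24 mL = 2400 μL total → factor 2400/160 = 15
Overall dilution factor = 16 × 5 × 20 × 15 = 24000
Final = 3.00 × 10^7 cells/mL / 24000 = 1.25 × 10^3 cells/mL

1.25 × 10^3 cells/mL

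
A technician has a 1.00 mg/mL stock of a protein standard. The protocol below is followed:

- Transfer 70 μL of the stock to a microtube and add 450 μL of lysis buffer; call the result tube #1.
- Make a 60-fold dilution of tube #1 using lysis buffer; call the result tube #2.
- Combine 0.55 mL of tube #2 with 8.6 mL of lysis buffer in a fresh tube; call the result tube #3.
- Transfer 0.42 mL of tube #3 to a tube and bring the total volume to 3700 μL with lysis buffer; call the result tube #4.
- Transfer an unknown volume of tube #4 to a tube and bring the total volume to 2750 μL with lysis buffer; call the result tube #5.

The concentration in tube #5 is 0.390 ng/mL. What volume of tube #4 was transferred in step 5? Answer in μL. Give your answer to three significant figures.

Step 1: 70 μL + 450 μL = 520 μL total → factor 520/70 = 7.4286
Step 2: 60-fold → factor 60
Step 3: 0.55 mL + 8.6 mL = 9.15 mL total → factor 9.15/0.55 = 16.636
Step 4: 0.42 mL brought to 3700 μL → factor 3.7/0.42 = 8.8095
Step 5: v brought to 2750 μL → factor = 2750 μL/v
Product of known-step factors = 65323
Overall factor = 1.00 mg/mL / (0.390 ng/mL) = 2.5641 × 10^6
Step-5 factor = 2.5641 × 10^6 / 65323 = 39.253
v = 2750 μL / 39.253 = 70.1 μL

70.1 μL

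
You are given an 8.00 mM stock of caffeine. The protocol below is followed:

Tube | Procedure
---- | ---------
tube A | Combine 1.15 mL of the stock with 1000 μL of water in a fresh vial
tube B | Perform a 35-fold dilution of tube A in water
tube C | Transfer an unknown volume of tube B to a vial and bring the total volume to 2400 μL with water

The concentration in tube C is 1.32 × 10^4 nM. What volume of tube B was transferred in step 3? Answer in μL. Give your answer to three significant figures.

Step 1: 1.15 mL + 1000 μL = 2.15 mL total → factor 2.15/1.15 = 1.8696
Step 2: 35-fold → factor 35
Step 3: v brought to 2400 μL → factor = 2400 μL/v
Product of known-step factors = 65.435
Overall factor = 8.00 mM / (1.32 × 10^4 nM) = 606.06
Step-3 factor = 606.06 / 65.435 = 9.2621
v = 2400 μL / 9.2621 = 259 μL

259 μL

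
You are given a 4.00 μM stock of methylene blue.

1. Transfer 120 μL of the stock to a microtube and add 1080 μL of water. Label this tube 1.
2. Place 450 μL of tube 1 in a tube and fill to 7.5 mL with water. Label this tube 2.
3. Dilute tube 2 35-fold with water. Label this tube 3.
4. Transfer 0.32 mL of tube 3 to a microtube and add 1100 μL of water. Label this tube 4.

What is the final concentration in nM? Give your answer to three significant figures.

Step 1: 120 μL + 1080 μL = 1200 μL total → factor 1200/120 = 10
Step 2: 450 μL brought to 7.5 mL → factor 7500/450 = 16.667
Step 3: 35-fold → factor 35
Step 4: 0.32 mL + 1100 μL = 1.42 mL total → factor 1.42/0.32 = 4.4375
Overall dilution factor = 10 × 16.667 × 35 × 4.4375 = 25885
Final = 4.00 μM / 25885 = 0.0001545 μM = 0.155 nM

0.155 nM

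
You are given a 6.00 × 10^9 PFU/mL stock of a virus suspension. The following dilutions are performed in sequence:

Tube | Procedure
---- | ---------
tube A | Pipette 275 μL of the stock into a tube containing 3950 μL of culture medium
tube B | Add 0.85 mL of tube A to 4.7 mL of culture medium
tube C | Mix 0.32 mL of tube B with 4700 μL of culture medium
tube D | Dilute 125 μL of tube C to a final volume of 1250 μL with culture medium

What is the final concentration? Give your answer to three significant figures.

3.81 × 10^5 PFU/mL

Step 1: 275 μL + 3950 μL = 4225 μL total → factor 4225/275 = 15.364
Step 2: 0.85 mL + 4.7 mL = 5.55 mL total → factor 5.55/0.85 = 6.5294
Step 3: 0.32 mL + 4700 μL = 5.02 mL total → factor 5.02/0.32 = 15.688
Step 4: 125 μL brought to 1250 μL → factor 1250/125 = 10
Overall dilution factor = 15.364 × 6.5294 × 15.688 × 10 = 15737
Final = 6.00 × 10^9 PFU/mL / 15737 = 3.81 × 10^5 PFU/mL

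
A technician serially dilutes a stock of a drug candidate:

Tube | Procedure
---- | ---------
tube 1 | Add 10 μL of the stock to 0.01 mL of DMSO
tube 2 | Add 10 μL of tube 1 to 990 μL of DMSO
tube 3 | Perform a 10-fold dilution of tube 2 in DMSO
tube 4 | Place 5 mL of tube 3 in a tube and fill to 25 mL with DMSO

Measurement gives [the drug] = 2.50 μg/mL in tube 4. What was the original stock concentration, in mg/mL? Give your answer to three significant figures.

25.0 mg/mL

Step 1: 10 μL + 0.01 mL = 20 μL total → factor 20/10 = 2
Step 2: 10 μL + 990 μL = 1000 μL total → factor 1000/10 = 100
Step 3: 10-fold → factor 10
Step 4: 5 mL brought to 25 mL → factor 25/5 = 5
Overall dilution factor = 2 × 100 × 10 × 5 = 10000
Stock = 2.50 μg/mL × 10000 = 2.500 × 10^4 μg/mL = 25.0 mg/mL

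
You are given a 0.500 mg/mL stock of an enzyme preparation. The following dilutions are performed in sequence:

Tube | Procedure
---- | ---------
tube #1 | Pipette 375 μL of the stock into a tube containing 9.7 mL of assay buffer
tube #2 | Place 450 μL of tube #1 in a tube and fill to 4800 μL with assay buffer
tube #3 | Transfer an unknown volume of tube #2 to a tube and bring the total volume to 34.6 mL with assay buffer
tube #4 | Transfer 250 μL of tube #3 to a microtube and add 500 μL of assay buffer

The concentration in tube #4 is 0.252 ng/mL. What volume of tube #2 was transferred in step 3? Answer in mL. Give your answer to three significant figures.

0.0150 mL

Step 1: 375 μL + 9.7 mL = 10075 μL total → factor 10075/375 = 26.867
Step 2: 450 μL brought to 4800 μL → factor 4800/450 = 10.667
Step 3: v brought to 34.6 mL → factor = 34.6 mL/v
Step 4: 250 μL + 500 μL = 750 μL total → factor 750/250 = 3
Product of known-step factors = 859.73
Overall factor = 0.500 mg/mL / (0.252 ng/mL) = 1.9841 × 10^6
Step-3 factor = 1.9841 × 10^6 / 859.73 = 2307.8
v = 34.6 mL / 2307.8 = 0.0150 mL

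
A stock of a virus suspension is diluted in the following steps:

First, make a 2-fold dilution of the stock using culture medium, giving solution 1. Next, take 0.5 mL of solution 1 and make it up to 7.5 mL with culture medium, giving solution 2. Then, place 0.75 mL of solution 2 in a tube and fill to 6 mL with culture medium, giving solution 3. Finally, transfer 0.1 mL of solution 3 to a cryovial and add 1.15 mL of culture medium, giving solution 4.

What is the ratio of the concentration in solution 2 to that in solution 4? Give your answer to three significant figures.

Step 1: 2-fold → factor 2
Step 2: 0.5 mL brought to 7.5 mL → factor 7.5/0.5 = 15
Step 3: 0.75 mL brought to 6 mL → factor 6/0.75 = 8
Step 4: 0.1 mL + 1.15 mL = 1.25 mL total → factor 1.25/0.1 = 12.5
Dilution factor to solution 2 = 30; to solution 4 = 3000
[solution 2]/[solution 4] = (factor to solution 4)/(factor to solution 2) = 3000/30 = 100

100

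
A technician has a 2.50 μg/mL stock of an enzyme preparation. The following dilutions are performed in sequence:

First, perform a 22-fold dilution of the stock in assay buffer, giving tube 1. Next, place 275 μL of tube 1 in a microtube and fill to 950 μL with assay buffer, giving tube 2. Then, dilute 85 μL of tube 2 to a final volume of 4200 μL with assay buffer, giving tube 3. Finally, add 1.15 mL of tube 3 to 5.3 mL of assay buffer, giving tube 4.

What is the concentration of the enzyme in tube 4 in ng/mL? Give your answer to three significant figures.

0.119 ng/mL

Step 1: 22-fold → factor 22
Step 2: 275 μL brought to 950 μL → factor 950/275 = 3.4545
Step 3: 85 μL brought to 4200 μL → factor 4200/85 = 49.412
Step 4: 1.15 mL + 5.3 mL = 6.45 mL total → factor 6.45/1.15 = 5.6087
Overall dilution factor = 22 × 3.4545 × 49.412 × 5.6087 = 21062
Final = 2.50 μg/mL / 21062 = 0.0001187 μg/mL = 0.119 ng/mL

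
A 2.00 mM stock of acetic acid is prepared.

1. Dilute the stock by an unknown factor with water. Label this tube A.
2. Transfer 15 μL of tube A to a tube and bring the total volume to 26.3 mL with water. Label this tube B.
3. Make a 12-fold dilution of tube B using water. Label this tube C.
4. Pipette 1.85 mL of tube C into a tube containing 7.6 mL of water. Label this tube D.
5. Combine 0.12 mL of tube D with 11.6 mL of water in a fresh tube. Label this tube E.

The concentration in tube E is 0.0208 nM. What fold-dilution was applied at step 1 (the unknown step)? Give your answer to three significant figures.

9.16-fold

Step 1: unknown factor x
Step 2: 15 μL brought to 26.3 mL → factor 26300/15 = 1753.3
Step 3: 12-fold → factor 12
Step 4: 1.85 mL + 7.6 mL = 9.45 mL total → factor 9.45/1.85 = 5.1081
Step 5: 0.12 mL + 11.6 mL = 11.72 mL total → factor 11.72/0.12 = 97.667
Product of known-step factors = 1.0497 × 10^7
Overall factor = 2.00 mM / (0.0208 nM) = 9.6154 × 10^7
x = 9.6154 × 10^7 / 1.0497 × 10^7 = 9.16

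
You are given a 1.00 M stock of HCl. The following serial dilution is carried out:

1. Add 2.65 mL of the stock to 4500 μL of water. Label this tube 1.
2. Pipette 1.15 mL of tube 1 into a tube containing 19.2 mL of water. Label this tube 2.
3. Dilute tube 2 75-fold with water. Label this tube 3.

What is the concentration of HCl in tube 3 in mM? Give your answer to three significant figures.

0.279 mM

Step 1: 2.65 mL + 4500 μL = 7.15 mL total → factor 7.15/2.65 = 2.6981
Step 2: 1.15 mL + 19.2 mL = 20.35 mL total → factor 20.35/1.15 = 17.696
Step 3: 75-fold → factor 75
Overall dilution factor = 2.6981 × 17.696 × 75 = 3580.9
Final = 1.00 M / 3580.9 = 0.0002793 M = 0.279 mM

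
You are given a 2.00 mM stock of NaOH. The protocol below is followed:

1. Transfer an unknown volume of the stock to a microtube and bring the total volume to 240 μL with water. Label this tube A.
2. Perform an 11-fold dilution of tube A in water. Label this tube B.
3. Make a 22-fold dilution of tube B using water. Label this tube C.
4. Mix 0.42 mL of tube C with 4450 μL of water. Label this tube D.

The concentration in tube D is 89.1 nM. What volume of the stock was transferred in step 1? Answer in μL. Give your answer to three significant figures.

Step 1: v brought to 240 μL → factor = 240 μL/v
Step 2: 11-fold → factor 11
Step 3: 22-fold → factor 22
Step 4: 0.42 mL + 4450 μL = 4.87 mL total → factor 4.87/0.42 = 11.595
Product of known-step factors = 2806
Overall factor = 2.00 mM / (89.1 nM) = 22447
Step-1 factor = 22447 / 2806 = 7.9994
v = 240 μL / 7.9994 = 30.0 μL

30.0 μL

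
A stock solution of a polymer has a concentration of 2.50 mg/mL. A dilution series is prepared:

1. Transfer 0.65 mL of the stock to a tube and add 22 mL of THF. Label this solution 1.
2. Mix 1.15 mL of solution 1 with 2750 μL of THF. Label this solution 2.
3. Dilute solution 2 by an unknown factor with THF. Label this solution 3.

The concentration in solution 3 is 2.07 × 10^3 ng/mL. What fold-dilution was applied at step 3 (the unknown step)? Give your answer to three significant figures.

Step 1: 0.65 mL + 22 mL = 22.65 mL total → factor 22.65/0.65 = 34.846
Step 2: 1.15 mL + 2750 μL = 3.9 mL total → factor 3.9/1.15 = 3.3913
Step 3: unknown factor x
Product of known-step factors = 118.17
Overall factor = 2.50 mg/mL / (2.07 × 10^3 ng/mL) = 1207.7
x = 1207.7 / 118.17 = 10.2

10.2-fold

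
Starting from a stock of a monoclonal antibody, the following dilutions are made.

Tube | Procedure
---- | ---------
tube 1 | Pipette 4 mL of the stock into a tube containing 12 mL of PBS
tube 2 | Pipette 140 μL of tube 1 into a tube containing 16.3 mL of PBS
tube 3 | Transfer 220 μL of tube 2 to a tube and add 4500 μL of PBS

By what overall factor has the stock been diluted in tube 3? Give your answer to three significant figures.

Step 1: 4 mL + 12 mL = 16 mL total → factor 16/4 = 4
Step 2: 140 μL + 16.3 mL = 16440 μL total → factor 16440/140 = 117.43
Step 3: 220 μL + 4500 μL = 4720 μL total → factor 4720/220 = 21.455
Overall dilution factor = 4 × 117.43 × 21.455 = 10078

1.01 × 10^4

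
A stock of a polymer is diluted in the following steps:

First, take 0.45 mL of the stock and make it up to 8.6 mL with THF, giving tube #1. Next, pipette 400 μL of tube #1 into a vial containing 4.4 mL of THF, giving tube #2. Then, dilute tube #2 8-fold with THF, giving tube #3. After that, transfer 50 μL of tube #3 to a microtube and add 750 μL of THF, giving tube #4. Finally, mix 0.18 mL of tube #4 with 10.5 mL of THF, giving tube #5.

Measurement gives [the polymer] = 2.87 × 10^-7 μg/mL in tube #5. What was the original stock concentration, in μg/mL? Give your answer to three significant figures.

Step 1: 0.45 mL brought to 8.6 mL → factor 8.6/0.45 = 19.111
Step 2: 400 μL + 4.4 mL = 4800 μL total → factor 4800/400 = 12
Step 3: 8-fold → factor 8
Step 4: 50 μL + 750 μL = 800 μL total → factor 800/50 = 16
Step 5: 0.18 mL + 10.5 mL = 10.68 mL total → factor 10.68/0.18 = 59.333
Overall dilution factor = 19.111 × 12 × 8 × 16 × 59.333 = 1.7417 × 10^6
Stock = 2.87 × 10^-7 μg/mL × 1.7417 × 10^6 = 0.500 μg/mL

0.500 μg/mL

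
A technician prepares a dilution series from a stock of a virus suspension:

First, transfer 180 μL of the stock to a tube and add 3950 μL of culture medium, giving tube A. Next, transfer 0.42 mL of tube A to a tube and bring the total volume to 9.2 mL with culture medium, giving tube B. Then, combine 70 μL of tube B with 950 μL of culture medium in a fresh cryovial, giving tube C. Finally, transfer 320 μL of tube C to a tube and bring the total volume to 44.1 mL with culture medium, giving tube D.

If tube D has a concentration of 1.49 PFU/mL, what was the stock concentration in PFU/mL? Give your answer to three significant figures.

1.50 × 10^6 PFU/mL

Step 1: 180 μL + 3950 μL = 4130 μL total → factor 4130/180 = 22.944
Step 2: 0.42 mL brought to 9.2 mL → factor 9.2/0.42 = 21.905
Step 3: 70 μL + 950 μL = 1020 μL total → factor 1020/70 = 14.571
Step 4: 320 μL brought to 44.1 mL → factor 44100/320 = 137.81
Overall dilution factor = 22.944 × 21.905 × 14.571 × 137.81 = 1.0093 × 10^6
Stock = 1.49 PFU/mL × 1.0093 × 10^6 = 1.50 × 10^6 PFU/mL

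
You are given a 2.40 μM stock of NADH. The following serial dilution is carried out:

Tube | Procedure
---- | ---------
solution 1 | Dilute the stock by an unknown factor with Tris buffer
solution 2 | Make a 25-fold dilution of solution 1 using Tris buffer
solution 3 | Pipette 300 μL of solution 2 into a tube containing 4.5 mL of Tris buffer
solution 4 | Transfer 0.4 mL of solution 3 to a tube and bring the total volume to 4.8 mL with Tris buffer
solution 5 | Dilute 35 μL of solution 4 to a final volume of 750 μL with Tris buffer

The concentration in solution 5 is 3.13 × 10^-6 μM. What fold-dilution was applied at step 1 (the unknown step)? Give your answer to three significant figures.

7.45-fold

Step 1: unknown factor x
Step 2: 25-fold → factor 25
Step 3: 300 μL + 4.5 mL = 4800 μL total → factor 4800/300 = 16
Step 4: 0.4 mL brought to 4.8 mL → factor 4.8/0.4 = 12
Step 5: 35 μL brought to 750 μL → factor 750/35 = 21.429
Product of known-step factors = 1.0286 × 10^5
Overall factor = 2.40 μM / (3.13 × 10^-6 μM) = 7.6677 × 10^5
x = 7.6677 × 10^5 / 1.0286 × 10^5 = 7.45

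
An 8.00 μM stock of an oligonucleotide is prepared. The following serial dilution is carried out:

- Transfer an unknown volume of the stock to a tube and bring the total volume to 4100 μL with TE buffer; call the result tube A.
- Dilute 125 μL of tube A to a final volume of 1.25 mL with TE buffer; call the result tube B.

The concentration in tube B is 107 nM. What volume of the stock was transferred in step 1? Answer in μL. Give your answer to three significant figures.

548 μL

Step 1: v brought to 4100 μL → factor = 4100 μL/v
Step 2: 125 μL brought to 1.25 mL → factor 1250/125 = 10
Product of known-step factors = 10
Overall factor = 8.00 μM / (107 nM) = 74.766
Step-1 factor = 74.766 / 10 = 7.4766
v = 4100 μL / 7.4766 = 548 μL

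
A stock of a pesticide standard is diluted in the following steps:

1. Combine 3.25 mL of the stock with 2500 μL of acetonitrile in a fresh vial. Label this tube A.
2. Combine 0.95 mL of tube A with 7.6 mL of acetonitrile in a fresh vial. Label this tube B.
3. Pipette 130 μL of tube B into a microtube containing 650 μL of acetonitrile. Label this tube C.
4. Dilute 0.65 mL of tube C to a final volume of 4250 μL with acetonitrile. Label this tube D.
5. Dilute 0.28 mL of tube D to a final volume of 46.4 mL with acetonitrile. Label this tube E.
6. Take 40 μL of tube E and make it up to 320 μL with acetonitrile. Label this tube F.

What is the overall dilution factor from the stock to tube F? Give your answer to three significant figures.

Step 1: 3.25 mL + 2500 μL = 5.75 mL total → factor 5.75/3.25 = 1.7692
Step 2: 0.95 mL + 7.6 mL = 8.55 mL total → factor 8.55/0.95 = 9
Step 3: 130 μL + 650 μL = 780 μL total → factor 780/130 = 6
Step 4: 0.65 mL brought to 4250 μL → factor 4.25/0.65 = 6.5385
Step 5: 0.28 mL brought to 46.4 mL → factor 46.4/0.28 = 165.71
Step 6: 40 μL brought to 320 μL → factor 320/40 = 8
Overall dilution factor = 1.7692 × 9 × 6 × 6.5385 × 165.71 × 8 = 8.2814 × 10^5

8.28 × 10^5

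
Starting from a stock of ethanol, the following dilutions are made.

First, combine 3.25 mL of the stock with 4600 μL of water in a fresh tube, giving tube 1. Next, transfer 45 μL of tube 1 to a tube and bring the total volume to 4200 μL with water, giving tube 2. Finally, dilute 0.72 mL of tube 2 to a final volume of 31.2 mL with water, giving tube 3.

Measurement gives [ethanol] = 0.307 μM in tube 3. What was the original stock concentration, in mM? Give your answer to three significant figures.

Step 1: 3.25 mL + 4600 μL = 7.85 mL total → factor 7.85/3.25 = 2.4154
Step 2: 45 μL brought to 4200 μL → factor 4200/45 = 93.333
Step 3: 0.72 mL brought to 31.2 mL → factor 31.2/0.72 = 43.333
Overall dilution factor = 2.4154 × 93.333 × 43.333 = 9768.9
Stock = 0.307 μM × 9768.9 = 2999 μM = 3.00 mM

3.00 mM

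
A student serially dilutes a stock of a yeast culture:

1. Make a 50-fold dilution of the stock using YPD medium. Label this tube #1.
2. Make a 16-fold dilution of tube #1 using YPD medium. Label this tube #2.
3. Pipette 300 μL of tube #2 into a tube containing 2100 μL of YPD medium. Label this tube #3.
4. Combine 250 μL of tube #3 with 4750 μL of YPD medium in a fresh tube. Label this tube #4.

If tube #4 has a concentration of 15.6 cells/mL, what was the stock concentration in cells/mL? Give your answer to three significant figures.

Step 1: 50-fold → factor 50
Step 2: 16-fold → factor 16
Step 3: 300 μL + 2100 μL = 2400 μL total → factor 2400/300 = 8
Step 4: 250 μL + 4750 μL = 5000 μL total → factor 5000/250 = 20
Overall dilution factor = 50 × 16 × 8 × 20 = 1.28 × 10^5
Stock = 15.6 cells/mL × 1.28 × 10^5 = 2.00 × 10^6 cells/mL

2.00 × 10^6 cells/mL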